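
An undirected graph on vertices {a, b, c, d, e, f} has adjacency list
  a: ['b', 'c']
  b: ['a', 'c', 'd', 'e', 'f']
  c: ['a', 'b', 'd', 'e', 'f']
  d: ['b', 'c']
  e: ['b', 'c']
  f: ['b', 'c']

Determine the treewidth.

A width-2 tree decomposition is:
Bags: B1 = {b, c, d}  B2 = {b, c, f}  B3 = {b, c, e}  B4 = {a, b, c}
Tree: B1–B2, B2–B3, B2–B4
Each bag holds 3 vertices, so the decomposition has width 2, which upper-bounds the treewidth. Conversely, {b, c, d} is a clique of size 3, and the vertices of any clique must share a bag in every tree decomposition; so some bag has ≥ 3 vertices and tw(G) ≥ 2. Therefore the treewidth is 2.

2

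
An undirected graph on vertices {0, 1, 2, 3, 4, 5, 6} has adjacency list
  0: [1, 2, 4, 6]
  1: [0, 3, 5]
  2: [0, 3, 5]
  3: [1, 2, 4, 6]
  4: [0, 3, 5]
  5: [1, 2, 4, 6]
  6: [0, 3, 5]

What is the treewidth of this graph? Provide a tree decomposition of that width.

Each bag holds 4 vertices, so the decomposition has width 3, which upper-bounds the treewidth. For the lower bound: the 4 vertex sets {4,5}, {2,3}, {0}, {1} are disjoint, each induces a connected subgraph, and every pair is joined by at least one edge of G. Contracting each set to a single vertex therefore yields K_{4} as a minor, and since treewidth is minor-monotone, tw(G) ≥ tw(K_{4}) = 3. Therefore the treewidth is 3.

Treewidth 3.
One such decomposition:
Bags: B1 = {0, 3, 4, 5}  B2 = {0, 2, 3, 5}  B3 = {0, 1, 3, 5}  B4 = {0, 3, 5, 6}
Tree: B1–B2, B2–B3, B3–B4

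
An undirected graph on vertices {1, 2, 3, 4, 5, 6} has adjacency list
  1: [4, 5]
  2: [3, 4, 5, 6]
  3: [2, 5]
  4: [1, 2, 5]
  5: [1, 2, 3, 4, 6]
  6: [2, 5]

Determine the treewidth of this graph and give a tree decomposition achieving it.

Treewidth 2.
One optimal decomposition is:
Bags: B1 = {2, 3, 5}  B2 = {2, 4, 5}  B3 = {1, 4, 5}  B4 = {2, 5, 6}
Tree: B1–B2, B2–B3, B1–B4

Every bag has size at most 3, so the width is 3 − 1 = 2 and tw(G) ≤ 2. For the lower bound, the 3 vertices {1, 4, 5} are pairwise adjacent, and any tree decomposition puts a clique entirely inside one bag — forcing width ≥ 2. Combining the bounds, tw(G) = 2.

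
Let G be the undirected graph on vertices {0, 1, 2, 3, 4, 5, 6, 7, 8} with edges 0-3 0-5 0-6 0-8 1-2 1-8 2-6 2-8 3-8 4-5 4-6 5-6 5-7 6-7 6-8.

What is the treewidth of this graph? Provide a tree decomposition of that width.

Treewidth 2.
Bags: B1 = {0, 6, 8}  B2 = {2, 6, 8}  B3 = {0, 3, 8}  B4 = {1, 2, 8}  B5 = {0, 5, 6}  B6 = {5, 6, 7}  B7 = {4, 5, 6}
Tree: B1–B2, B1–B3, B2–B4, B1–B5, B5–B6, B5–B7

Every bag has size at most 3, so the width is 3 − 1 = 2 and tw(G) ≤ 2. On the other hand G contains the 3-clique {1, 2, 8}. A clique must lie in a single bag of any decomposition, so no decomposition can have width below 2. Therefore the treewidth is 2.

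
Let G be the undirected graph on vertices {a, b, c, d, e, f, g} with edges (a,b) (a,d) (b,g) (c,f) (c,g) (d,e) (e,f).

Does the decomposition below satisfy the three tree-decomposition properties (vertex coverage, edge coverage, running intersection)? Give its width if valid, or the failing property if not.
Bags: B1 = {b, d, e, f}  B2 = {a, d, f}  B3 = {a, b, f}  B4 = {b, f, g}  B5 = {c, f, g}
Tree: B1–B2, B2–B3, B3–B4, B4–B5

No — bags containing vertex b are not connected in the tree.

A tree decomposition must satisfy three properties: every vertex lies in some bag; for every edge, both endpoints lie together in some bag; and for every vertex, the bags containing it form a connected subtree. Here bags containing vertex b are not connected in the tree, so the decomposition is invalid.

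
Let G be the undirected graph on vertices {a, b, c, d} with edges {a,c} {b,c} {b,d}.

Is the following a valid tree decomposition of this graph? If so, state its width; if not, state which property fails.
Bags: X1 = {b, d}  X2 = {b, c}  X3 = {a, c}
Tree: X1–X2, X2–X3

Vertex coverage: the bags together contain {a, b, c, d}, the full vertex set. Edge coverage: each edge of G has both endpoints in at least one bag. Running intersection: for every vertex, the bags containing it form a connected subtree. All three properties hold, so this is a valid tree decomposition of width max|bag| − 1 = 1, and hence tw(G) ≤ 1.

Yes; width 1.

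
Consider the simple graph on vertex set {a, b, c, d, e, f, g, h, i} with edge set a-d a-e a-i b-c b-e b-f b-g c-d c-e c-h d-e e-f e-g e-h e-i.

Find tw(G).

2

A width-2 tree decomposition is:
Bags: B1 = {b, c, e}  B2 = {c, d, e}  B3 = {b, e, f}  B4 = {b, e, g}  B5 = {a, d, e}  B6 = {c, e, h}  B7 = {a, e, i}
Tree: B1–B2, B1–B3, B1–B4, B2–B5, B2–B6, B5–B7
Every bag has size at most 3, so the width is 3 − 1 = 2 and tw(G) ≤ 2. For the lower bound, the 3 vertices {c, d, e} are pairwise adjacent, and any tree decomposition puts a clique entirely inside one bag — forcing width ≥ 2. Hence tw(G) = 2 exactly.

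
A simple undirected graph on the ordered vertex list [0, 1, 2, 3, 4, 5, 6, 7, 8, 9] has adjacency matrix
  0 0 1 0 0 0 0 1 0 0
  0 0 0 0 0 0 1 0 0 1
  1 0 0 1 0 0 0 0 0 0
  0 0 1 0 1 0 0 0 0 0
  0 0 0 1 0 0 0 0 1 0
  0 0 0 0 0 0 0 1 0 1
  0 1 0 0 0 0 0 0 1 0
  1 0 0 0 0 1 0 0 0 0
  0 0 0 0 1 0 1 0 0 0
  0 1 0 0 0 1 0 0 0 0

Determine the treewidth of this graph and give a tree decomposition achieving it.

Every bag has size at most 3, so the width is 3 − 1 = 2 and tw(G) ≤ 2. For the lower bound, G contains the cycle 7–0–2–3–4–8–6–1–9–5–7, so G is not a forest; only forests have treewidth ≤ 1, hence tw(G) ≥ 2. Hence tw(G) = 2 exactly.

Treewidth 2.
One optimal decomposition is:
Bags: B1 = {0, 2, 7}  B2 = {2, 3, 7}  B3 = {3, 4, 7}  B4 = {4, 7, 8}  B5 = {6, 7, 8}  B6 = {1, 6, 7}  B7 = {1, 7, 9}  B8 = {5, 7, 9}
Tree: B1–B2, B2–B3, B3–B4, B4–B5, B5–B6, B6–B7, B7–B8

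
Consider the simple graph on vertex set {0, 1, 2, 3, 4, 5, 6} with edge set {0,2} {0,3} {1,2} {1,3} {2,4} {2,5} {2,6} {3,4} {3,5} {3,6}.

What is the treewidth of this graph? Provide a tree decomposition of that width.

Treewidth 2.
Bags: B1 = {1, 2, 3}  B2 = {2, 3, 4}  B3 = {2, 3, 5}  B4 = {2, 3, 6}  B5 = {0, 2, 3}
Tree: B1–B2, B2–B3, B3–B4, B4–B5

Each bag holds 3 vertices, so the decomposition has width 2, which upper-bounds the treewidth. Since 2–1–3–4–2 is a cycle in G, G is not acyclic. Forests are exactly the graphs of treewidth ≤ 1, so tw(G) ≥ 2. Therefore the treewidth is 2.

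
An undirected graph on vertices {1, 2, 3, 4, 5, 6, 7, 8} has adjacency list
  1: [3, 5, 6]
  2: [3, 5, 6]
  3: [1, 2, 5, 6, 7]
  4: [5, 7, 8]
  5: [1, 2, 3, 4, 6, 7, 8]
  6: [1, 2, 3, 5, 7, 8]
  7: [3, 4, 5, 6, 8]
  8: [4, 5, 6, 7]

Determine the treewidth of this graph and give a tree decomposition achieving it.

Treewidth 3.
Bags: B1 = {3, 5, 6, 7}  B2 = {2, 3, 5, 6}  B3 = {5, 6, 7, 8}  B4 = {1, 3, 5, 6}  B5 = {4, 5, 7, 8}
Tree: B1–B2, B1–B3, B1–B4, B3–B5

Every bag has size at most 4, so the width is 4 − 1 = 3 and tw(G) ≤ 3. For the lower bound, the 4 vertices {4, 5, 7, 8} are pairwise adjacent, and any tree decomposition puts a clique entirely inside one bag — forcing width ≥ 3. Combining the bounds, tw(G) = 3.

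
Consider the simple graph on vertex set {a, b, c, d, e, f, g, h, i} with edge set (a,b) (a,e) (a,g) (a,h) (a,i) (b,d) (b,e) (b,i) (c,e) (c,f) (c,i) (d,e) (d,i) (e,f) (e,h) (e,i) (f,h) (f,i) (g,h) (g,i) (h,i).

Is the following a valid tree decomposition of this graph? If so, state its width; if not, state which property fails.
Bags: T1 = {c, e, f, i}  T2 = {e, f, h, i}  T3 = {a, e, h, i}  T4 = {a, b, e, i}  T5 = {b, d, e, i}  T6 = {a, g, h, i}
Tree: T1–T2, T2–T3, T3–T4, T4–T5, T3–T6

Yes; width 3.

Vertex coverage: the bags together contain {a, b, c, d, e, f, g, h, i}, the full vertex set. Edge coverage: each edge of G has both endpoints in at least one bag. Running intersection: for every vertex, the bags containing it form a connected subtree. All three properties hold, so this is a valid tree decomposition of width max|bag| − 1 = 3, and hence tw(G) ≤ 3.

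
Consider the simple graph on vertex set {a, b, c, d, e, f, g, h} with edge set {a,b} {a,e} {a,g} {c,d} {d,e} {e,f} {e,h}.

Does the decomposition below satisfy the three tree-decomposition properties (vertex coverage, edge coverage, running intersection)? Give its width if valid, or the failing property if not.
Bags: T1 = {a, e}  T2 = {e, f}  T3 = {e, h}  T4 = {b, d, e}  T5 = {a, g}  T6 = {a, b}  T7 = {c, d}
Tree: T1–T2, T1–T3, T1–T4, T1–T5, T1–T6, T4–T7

No — bags containing vertex b are not connected in the tree.

A tree decomposition must satisfy three properties: every vertex lies in some bag; for every edge, both endpoints lie together in some bag; and for every vertex, the bags containing it form a connected subtree. Here bags containing vertex b are not connected in the tree, so the decomposition is invalid.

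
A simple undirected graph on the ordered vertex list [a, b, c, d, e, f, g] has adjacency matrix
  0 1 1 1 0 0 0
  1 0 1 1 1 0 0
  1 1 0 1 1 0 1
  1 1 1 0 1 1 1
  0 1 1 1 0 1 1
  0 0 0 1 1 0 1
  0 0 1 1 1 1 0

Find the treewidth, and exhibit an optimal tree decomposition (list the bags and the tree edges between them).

Treewidth 3.
Bags: B1 = {c, d, e, g}  B2 = {b, c, d, e}  B3 = {d, e, f, g}  B4 = {a, b, c, d}
Tree: B1–B2, B1–B3, B2–B4

Every bag has size at most 4, so the width is 4 − 1 = 3 and tw(G) ≤ 3. On the other hand G contains the 4-clique {c, d, e, g}. A clique must lie in a single bag of any decomposition, so no decomposition can have width below 3. The upper and lower bounds meet at 3, so that is the treewidth.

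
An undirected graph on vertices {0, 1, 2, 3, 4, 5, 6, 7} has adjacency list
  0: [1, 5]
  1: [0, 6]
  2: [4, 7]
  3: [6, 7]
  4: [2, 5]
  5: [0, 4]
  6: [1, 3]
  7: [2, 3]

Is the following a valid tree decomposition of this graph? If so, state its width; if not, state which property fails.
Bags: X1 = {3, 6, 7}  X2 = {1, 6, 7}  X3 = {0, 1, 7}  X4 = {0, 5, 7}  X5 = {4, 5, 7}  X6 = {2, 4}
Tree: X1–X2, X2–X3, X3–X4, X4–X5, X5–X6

No — edge (7,2) lies in no bag.

A tree decomposition must satisfy three properties: every vertex lies in some bag; for every edge, both endpoints lie together in some bag; and for every vertex, the bags containing it form a connected subtree. Here edge (7,2) lies in no bag, so the decomposition is invalid.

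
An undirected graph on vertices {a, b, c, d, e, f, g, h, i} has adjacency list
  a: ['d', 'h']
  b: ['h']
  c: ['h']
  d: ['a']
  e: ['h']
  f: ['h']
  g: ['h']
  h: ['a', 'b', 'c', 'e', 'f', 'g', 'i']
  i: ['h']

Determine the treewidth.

A width-1 tree decomposition is:
Bags: B1 = {f, h}  B2 = {g, h}  B3 = {a, h}  B4 = {b, h}  B5 = {e, h}  B6 = {c, h}  B7 = {a, d}  B8 = {h, i}
Tree: B1–B2, B1–B3, B1–B4, B3–B5, B2–B6, B3–B7, B6–B8
Each bag holds 2 vertices, so the decomposition has width 1, which upper-bounds the treewidth. Any graph with an edge has treewidth ≥ 1, and G has the edge h–f. Hence tw(G) = 1 exactly.

1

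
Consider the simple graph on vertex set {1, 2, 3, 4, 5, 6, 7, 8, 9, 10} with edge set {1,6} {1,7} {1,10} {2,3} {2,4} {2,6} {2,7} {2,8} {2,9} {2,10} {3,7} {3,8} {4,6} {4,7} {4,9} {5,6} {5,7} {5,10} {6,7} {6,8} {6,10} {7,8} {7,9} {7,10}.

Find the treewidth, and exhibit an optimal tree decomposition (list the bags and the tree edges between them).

The largest bag has 4 vertices, giving width 3; this decomposition certifies tw(G) ≤ 3. On the other hand G contains the 4-clique {1, 6, 7, 10}. A clique must lie in a single bag of any decomposition, so no decomposition can have width below 3. Combining the bounds, tw(G) = 3.

Treewidth 3.
Bags: B1 = {2, 4, 7, 9}  B2 = {2, 4, 6, 7}  B3 = {2, 6, 7, 8}  B4 = {2, 6, 7, 10}  B5 = {1, 6, 7, 10}  B6 = {5, 6, 7, 10}  B7 = {2, 3, 7, 8}
Tree: B1–B2, B2–B3, B3–B4, B4–B5, B4–B6, B3–B7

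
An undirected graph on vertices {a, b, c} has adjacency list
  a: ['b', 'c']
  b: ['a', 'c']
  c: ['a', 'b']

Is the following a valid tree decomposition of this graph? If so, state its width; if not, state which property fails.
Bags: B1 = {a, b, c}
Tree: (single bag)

Checking the three conditions: (i) the bags cover all of {a, b, c}; (ii) for each edge, some bag contains both endpoints; (iii) the bags containing any fixed vertex form a subtree. All hold, so the decomposition is valid with width 3 − 1 = 2.

Yes; width 2.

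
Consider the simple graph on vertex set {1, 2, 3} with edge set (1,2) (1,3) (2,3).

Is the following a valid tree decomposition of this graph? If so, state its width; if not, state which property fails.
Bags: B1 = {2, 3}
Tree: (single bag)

A tree decomposition must satisfy three properties: every vertex lies in some bag; for every edge, both endpoints lie together in some bag; and for every vertex, the bags containing it form a connected subtree. Here vertex 1 appears in no bag, so the decomposition is invalid.

No — vertex 1 appears in no bag.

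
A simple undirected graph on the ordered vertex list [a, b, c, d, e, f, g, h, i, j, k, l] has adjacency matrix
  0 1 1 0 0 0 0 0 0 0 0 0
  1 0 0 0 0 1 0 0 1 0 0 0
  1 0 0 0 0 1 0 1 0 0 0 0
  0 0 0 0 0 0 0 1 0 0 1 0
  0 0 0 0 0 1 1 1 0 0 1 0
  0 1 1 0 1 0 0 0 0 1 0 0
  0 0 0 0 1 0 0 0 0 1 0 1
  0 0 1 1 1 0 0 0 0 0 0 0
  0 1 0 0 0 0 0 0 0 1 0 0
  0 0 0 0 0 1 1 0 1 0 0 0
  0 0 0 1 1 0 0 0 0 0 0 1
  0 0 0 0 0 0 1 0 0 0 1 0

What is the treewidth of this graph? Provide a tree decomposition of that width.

Every bag has size at most 4, so the width is 4 − 1 = 3 and tw(G) ≤ 3. For the lower bound: the 4 vertex sets {d,k,l}, {h}, {e}, {c,f,g,j} are disjoint, each induces a connected subgraph, and every pair is joined by at least one edge of G. Contracting each set to a single vertex therefore yields K_{4} as a minor, and since treewidth is minor-monotone, tw(G) ≥ tw(K_{4}) = 3. Hence tw(G) = 3 exactly.

Treewidth 3.
Bags: B1 = {d, h, k, l}  B2 = {e, h, k, l}  B3 = {e, g, h, l}  B4 = {c, e, g, h}  B5 = {c, e, f, g}  B6 = {c, f, g, j}  B7 = {a, c, f, j}  B8 = {a, b, f, j}  B9 = {a, b, i, j}
Tree: B1–B2, B2–B3, B3–B4, B4–B5, B5–B6, B6–B7, B7–B8, B8–B9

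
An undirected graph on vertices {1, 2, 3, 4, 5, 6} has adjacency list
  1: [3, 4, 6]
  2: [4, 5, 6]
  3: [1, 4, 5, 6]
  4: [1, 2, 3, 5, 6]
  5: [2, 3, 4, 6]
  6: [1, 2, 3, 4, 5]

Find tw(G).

A width-3 tree decomposition is:
Bags: B1 = {3, 4, 5, 6}  B2 = {2, 4, 5, 6}  B3 = {1, 3, 4, 6}
Tree: B1–B2, B1–B3
The largest bag has 4 vertices, giving width 3; this decomposition certifies tw(G) ≤ 3. On the other hand G contains the 4-clique {2, 4, 5, 6}. A clique must lie in a single bag of any decomposition, so no decomposition can have width below 3. Combining the bounds, tw(G) = 3.

3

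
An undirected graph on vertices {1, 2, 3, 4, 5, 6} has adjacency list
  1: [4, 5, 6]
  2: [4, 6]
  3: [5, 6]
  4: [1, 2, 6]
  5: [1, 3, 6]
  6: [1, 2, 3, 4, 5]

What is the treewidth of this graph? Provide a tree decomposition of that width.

Treewidth 2.
Bags: B1 = {2, 4, 6}  B2 = {1, 4, 6}  B3 = {1, 5, 6}  B4 = {3, 5, 6}
Tree: B1–B2, B2–B3, B3–B4

The largest bag has 3 vertices, giving width 2; this decomposition certifies tw(G) ≤ 2. For the lower bound, the 3 vertices {1, 4, 6} are pairwise adjacent, and any tree decomposition puts a clique entirely inside one bag — forcing width ≥ 2. Combining the bounds, tw(G) = 2.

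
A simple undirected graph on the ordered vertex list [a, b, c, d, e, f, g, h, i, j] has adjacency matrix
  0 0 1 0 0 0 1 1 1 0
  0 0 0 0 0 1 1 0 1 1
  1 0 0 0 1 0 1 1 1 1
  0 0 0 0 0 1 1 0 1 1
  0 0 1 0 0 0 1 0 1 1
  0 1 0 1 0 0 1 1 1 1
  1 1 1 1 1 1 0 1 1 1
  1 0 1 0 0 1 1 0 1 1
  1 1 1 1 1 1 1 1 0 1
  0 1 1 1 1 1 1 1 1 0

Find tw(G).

A width-4 tree decomposition is:
Bags: B1 = {f, g, h, i, j}  B2 = {b, f, g, i, j}  B3 = {c, g, h, i, j}  B4 = {a, c, g, h, i}  B5 = {d, f, g, i, j}  B6 = {c, e, g, i, j}
Tree: B1–B2, B1–B3, B3–B4, B1–B5, B3–B6
Every bag has size at most 5, so the width is 5 − 1 = 4 and tw(G) ≤ 4. For the lower bound, the 5 vertices {c, e, g, i, j} are pairwise adjacent, and any tree decomposition puts a clique entirely inside one bag — forcing width ≥ 4. Combining the bounds, tw(G) = 4.

4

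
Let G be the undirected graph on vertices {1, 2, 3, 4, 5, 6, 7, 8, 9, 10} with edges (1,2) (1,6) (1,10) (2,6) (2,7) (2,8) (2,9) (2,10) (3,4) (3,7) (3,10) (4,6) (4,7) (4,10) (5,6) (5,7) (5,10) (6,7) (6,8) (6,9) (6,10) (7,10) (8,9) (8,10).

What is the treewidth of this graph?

3

A width-3 tree decomposition is:
Bags: B1 = {2, 6, 7, 10}  B2 = {1, 2, 6, 10}  B3 = {2, 6, 8, 10}  B4 = {4, 6, 7, 10}  B5 = {5, 6, 7, 10}  B6 = {2, 6, 8, 9}  B7 = {3, 4, 7, 10}
Tree: B1–B2, B1–B3, B1–B4, B1–B5, B3–B6, B4–B7
Each bag holds 4 vertices, so the decomposition has width 3, which upper-bounds the treewidth. On the other hand G contains the 4-clique {3, 4, 7, 10}. A clique must lie in a single bag of any decomposition, so no decomposition can have width below 3. The upper and lower bounds meet at 3, so that is the treewidth.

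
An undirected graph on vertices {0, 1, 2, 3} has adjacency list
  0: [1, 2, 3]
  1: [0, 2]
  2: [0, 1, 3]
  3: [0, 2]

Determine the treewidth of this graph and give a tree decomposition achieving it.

The largest bag has 3 vertices, giving width 2; this decomposition certifies tw(G) ≤ 2. Conversely, {0, 1, 2} is a clique of size 3, and the vertices of any clique must share a bag in every tree decomposition; so some bag has ≥ 3 vertices and tw(G) ≥ 2. The upper and lower bounds meet at 2, so that is the treewidth.

Treewidth 2.
One such decomposition:
Bags: B1 = {0, 2, 3}  B2 = {0, 1, 2}
Tree: B1–B2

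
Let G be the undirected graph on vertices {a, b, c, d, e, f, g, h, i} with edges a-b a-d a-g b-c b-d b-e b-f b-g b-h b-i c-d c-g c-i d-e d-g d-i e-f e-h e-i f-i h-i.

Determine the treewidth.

A width-3 tree decomposition is:
Bags: B1 = {b, c, d, i}  B2 = {b, d, e, i}  B3 = {b, e, h, i}  B4 = {b, c, d, g}  B5 = {a, b, d, g}  B6 = {b, e, f, i}
Tree: B1–B2, B2–B3, B1–B4, B4–B5, B3–B6
The largest bag has 4 vertices, giving width 3; this decomposition certifies tw(G) ≤ 3. For the lower bound, the 4 vertices {b, c, d, g} are pairwise adjacent, and any tree decomposition puts a clique entirely inside one bag — forcing width ≥ 3. Combining the bounds, tw(G) = 3.

3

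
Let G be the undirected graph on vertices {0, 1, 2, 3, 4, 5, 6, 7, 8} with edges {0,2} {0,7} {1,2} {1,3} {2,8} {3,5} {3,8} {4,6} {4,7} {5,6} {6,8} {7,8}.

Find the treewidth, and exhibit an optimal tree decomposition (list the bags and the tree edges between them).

Each bag holds 4 vertices, so the decomposition has width 3, which upper-bounds the treewidth. For the lower bound: the 4 vertex sets {0,1,2}, {3}, {8}, {4,5,6,7} are disjoint, each induces a connected subgraph, and every pair is joined by at least one edge of G. Contracting each set to a single vertex therefore yields K_{4} as a minor, and since treewidth is minor-monotone, tw(G) ≥ tw(K_{4}) = 3. Hence tw(G) = 3 exactly.

Treewidth 3.
Bags: B1 = {0, 1, 2, 3}  B2 = {0, 2, 3, 8}  B3 = {0, 3, 7, 8}  B4 = {3, 5, 7, 8}  B5 = {5, 6, 7, 8}  B6 = {4, 5, 6, 7}
Tree: B1–B2, B2–B3, B3–B4, B4–B5, B5–B6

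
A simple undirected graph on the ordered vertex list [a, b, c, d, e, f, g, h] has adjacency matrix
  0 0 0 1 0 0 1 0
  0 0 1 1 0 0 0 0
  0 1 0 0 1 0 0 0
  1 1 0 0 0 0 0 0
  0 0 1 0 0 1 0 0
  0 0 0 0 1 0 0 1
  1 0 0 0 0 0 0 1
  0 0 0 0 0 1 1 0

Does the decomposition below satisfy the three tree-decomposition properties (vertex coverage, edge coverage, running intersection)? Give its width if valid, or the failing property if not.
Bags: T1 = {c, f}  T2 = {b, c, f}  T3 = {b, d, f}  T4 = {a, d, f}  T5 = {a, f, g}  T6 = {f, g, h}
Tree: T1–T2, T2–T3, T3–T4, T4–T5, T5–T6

No — vertex e appears in no bag.

A tree decomposition must satisfy three properties: every vertex lies in some bag; for every edge, both endpoints lie together in some bag; and for every vertex, the bags containing it form a connected subtree. Here vertex e appears in no bag, so the decomposition is invalid.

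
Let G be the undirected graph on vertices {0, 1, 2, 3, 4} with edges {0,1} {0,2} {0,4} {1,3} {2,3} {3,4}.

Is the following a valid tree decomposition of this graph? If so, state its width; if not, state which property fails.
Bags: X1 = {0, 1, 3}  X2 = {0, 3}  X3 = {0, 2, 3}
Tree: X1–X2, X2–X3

A tree decomposition must satisfy three properties: every vertex lies in some bag; for every edge, both endpoints lie together in some bag; and for every vertex, the bags containing it form a connected subtree. Here vertex 4 appears in no bag, so the decomposition is invalid.

No — vertex 4 appears in no bag.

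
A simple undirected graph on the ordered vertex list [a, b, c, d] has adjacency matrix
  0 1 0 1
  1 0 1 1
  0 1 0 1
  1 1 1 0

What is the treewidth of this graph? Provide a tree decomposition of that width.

The largest bag has 3 vertices, giving width 2; this decomposition certifies tw(G) ≤ 2. Conversely, {b, c, d} is a clique of size 3, and the vertices of any clique must share a bag in every tree decomposition; so some bag has ≥ 3 vertices and tw(G) ≥ 2. Therefore the treewidth is 2.

Treewidth 2.
One optimal decomposition is:
Bags: B1 = {b, c, d}  B2 = {a, b, d}
Tree: B1–B2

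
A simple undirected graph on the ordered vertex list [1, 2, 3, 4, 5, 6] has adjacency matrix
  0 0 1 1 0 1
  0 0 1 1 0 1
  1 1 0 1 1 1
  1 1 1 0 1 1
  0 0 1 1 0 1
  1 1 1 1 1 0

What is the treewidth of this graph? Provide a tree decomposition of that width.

Every bag has size at most 4, so the width is 4 − 1 = 3 and tw(G) ≤ 3. Conversely, {1, 3, 4, 6} is a clique of size 4, and the vertices of any clique must share a bag in every tree decomposition; so some bag has ≥ 4 vertices and tw(G) ≥ 3. Combining the bounds, tw(G) = 3.

Treewidth 3.
One optimal decomposition is:
Bags: B1 = {3, 4, 5, 6}  B2 = {1, 3, 4, 6}  B3 = {2, 3, 4, 6}
Tree: B1–B2, B2–B3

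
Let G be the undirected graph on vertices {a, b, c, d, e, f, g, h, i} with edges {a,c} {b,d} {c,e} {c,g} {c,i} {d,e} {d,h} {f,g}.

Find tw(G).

A width-1 tree decomposition is:
Bags: B1 = {d, h}  B2 = {d, e}  B3 = {c, e}  B4 = {a, c}  B5 = {b, d}  B6 = {c, g}  B7 = {c, i}  B8 = {f, g}
Tree: B1–B2, B2–B3, B3–B4, B2–B5, B3–B6, B3–B7, B6–B8
The largest bag has 2 vertices, giving width 1; this decomposition certifies tw(G) ≤ 1. G has an edge, so its treewidth is at least 1. Combining the bounds, tw(G) = 1.

1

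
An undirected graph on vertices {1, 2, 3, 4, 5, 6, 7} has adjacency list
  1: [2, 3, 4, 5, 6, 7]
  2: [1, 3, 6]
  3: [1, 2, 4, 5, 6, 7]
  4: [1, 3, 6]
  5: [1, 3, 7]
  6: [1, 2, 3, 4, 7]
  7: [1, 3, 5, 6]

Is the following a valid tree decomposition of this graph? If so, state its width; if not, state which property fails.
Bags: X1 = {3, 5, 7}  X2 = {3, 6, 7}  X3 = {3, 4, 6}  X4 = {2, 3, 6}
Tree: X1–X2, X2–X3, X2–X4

A tree decomposition must satisfy three properties: every vertex lies in some bag; for every edge, both endpoints lie together in some bag; and for every vertex, the bags containing it form a connected subtree. Here vertex 1 appears in no bag, so the decomposition is invalid.

No — vertex 1 appears in no bag.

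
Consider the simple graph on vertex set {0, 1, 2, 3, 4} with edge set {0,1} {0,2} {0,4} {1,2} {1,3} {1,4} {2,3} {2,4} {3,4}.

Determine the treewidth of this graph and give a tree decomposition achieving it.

Treewidth 3.
One such decomposition:
Bags: B1 = {1, 2, 3, 4}  B2 = {0, 1, 2, 4}
Tree: B1–B2

Each bag holds 4 vertices, so the decomposition has width 3, which upper-bounds the treewidth. Conversely, {0, 1, 2, 4} is a clique of size 4, and the vertices of any clique must share a bag in every tree decomposition; so some bag has ≥ 4 vertices and tw(G) ≥ 3. The upper and lower bounds meet at 3, so that is the treewidth.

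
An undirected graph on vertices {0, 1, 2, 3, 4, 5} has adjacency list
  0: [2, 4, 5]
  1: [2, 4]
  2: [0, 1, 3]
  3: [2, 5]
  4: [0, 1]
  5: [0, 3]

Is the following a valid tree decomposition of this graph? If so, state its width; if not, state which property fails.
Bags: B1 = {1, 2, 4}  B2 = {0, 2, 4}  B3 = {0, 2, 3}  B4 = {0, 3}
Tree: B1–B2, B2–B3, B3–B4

No — vertex 5 appears in no bag.

A tree decomposition must satisfy three properties: every vertex lies in some bag; for every edge, both endpoints lie together in some bag; and for every vertex, the bags containing it form a connected subtree. Here vertex 5 appears in no bag, so the decomposition is invalid.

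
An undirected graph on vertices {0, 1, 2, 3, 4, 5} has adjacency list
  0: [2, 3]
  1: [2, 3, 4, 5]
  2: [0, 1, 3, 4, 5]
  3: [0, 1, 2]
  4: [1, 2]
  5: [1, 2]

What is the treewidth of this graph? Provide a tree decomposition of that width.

The largest bag has 3 vertices, giving width 2; this decomposition certifies tw(G) ≤ 2. Conversely, {0, 2, 3} is a clique of size 3, and the vertices of any clique must share a bag in every tree decomposition; so some bag has ≥ 3 vertices and tw(G) ≥ 2. Therefore the treewidth is 2.

Treewidth 2.
One optimal decomposition is:
Bags: B1 = {1, 2, 5}  B2 = {1, 2, 4}  B3 = {1, 2, 3}  B4 = {0, 2, 3}
Tree: B1–B2, B1–B3, B3–B4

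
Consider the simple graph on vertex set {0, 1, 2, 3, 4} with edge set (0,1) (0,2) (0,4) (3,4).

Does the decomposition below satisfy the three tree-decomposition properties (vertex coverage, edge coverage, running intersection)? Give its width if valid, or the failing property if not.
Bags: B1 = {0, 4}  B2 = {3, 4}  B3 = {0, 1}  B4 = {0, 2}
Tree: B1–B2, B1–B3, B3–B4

Vertex coverage: the bags together contain {0, 1, 2, 3, 4}, the full vertex set. Edge coverage: each edge of G has both endpoints in at least one bag. Running intersection: for every vertex, the bags containing it form a connected subtree. All three properties hold, so this is a valid tree decomposition of width max|bag| − 1 = 1, and hence tw(G) ≤ 1.

Yes; width 1.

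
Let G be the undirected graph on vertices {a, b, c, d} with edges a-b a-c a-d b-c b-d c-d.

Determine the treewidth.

3

A width-3 tree decomposition is:
Bags: B1 = {a, b, c, d}
Tree: (single bag)
A single bag containing all 4 vertices is trivially a valid decomposition of width 3. Conversely, {a, b, c, d} is a clique of size 4, and the vertices of any clique must share a bag in every tree decomposition; so some bag has ≥ 4 vertices and tw(G) ≥ 3. Hence tw(G) = 3 exactly.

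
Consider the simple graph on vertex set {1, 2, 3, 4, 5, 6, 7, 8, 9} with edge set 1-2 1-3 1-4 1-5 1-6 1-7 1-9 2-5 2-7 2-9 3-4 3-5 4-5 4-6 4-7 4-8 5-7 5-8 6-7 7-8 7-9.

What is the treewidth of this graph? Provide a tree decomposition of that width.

Every bag has size at most 4, so the width is 4 − 1 = 3 and tw(G) ≤ 3. Conversely, {4, 5, 7, 8} is a clique of size 4, and the vertices of any clique must share a bag in every tree decomposition; so some bag has ≥ 4 vertices and tw(G) ≥ 3. Combining the bounds, tw(G) = 3.

Treewidth 3.
Bags: B1 = {1, 4, 5, 7}  B2 = {1, 2, 5, 7}  B3 = {1, 4, 6, 7}  B4 = {4, 5, 7, 8}  B5 = {1, 3, 4, 5}  B6 = {1, 2, 7, 9}
Tree: B1–B2, B1–B3, B1–B4, B1–B5, B2–B6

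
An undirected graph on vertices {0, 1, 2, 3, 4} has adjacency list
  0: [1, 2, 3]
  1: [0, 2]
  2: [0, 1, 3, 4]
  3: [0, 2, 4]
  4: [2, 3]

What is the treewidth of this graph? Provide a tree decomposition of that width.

Treewidth 2.
One such decomposition:
Bags: B1 = {2, 3, 4}  B2 = {0, 2, 3}  B3 = {0, 1, 2}
Tree: B1–B2, B2–B3

Every bag has size at most 3, so the width is 3 − 1 = 2 and tw(G) ≤ 2. For the lower bound, the 3 vertices {0, 1, 2} are pairwise adjacent, and any tree decomposition puts a clique entirely inside one bag — forcing width ≥ 2. Hence tw(G) = 2 exactly.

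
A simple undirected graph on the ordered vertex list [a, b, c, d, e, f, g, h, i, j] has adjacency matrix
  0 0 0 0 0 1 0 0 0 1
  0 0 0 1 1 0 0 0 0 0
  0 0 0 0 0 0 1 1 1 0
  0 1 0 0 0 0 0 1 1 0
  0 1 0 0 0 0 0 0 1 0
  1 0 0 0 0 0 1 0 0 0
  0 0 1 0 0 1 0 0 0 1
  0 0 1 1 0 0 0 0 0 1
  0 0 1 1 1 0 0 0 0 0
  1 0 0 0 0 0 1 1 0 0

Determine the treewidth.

2

A width-2 tree decomposition is:
Bags: B1 = {a, f, j}  B2 = {f, g, j}  B3 = {g, h, j}  B4 = {c, g, h}  B5 = {c, d, h}  B6 = {c, d, i}  B7 = {b, d, i}  B8 = {b, e, i}
Tree: B1–B2, B2–B3, B3–B4, B4–B5, B5–B6, B6–B7, B7–B8
Each bag holds 3 vertices, so the decomposition has width 2, which upper-bounds the treewidth. Since a–f–g–j–a is a cycle in G, G is not acyclic. Forests are exactly the graphs of treewidth ≤ 1, so tw(G) ≥ 2. Hence tw(G) = 2 exactly.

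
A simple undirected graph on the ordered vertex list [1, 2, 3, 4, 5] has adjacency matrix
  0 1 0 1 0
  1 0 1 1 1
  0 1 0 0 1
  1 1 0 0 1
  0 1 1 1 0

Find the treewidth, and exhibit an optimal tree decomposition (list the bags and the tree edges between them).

Treewidth 2.
One such decomposition:
Bags: B1 = {2, 3, 5}  B2 = {2, 4, 5}  B3 = {1, 2, 4}
Tree: B1–B2, B2–B3

Each bag holds 3 vertices, so the decomposition has width 2, which upper-bounds the treewidth. Conversely, {2, 3, 5} is a clique of size 3, and the vertices of any clique must share a bag in every tree decomposition; so some bag has ≥ 3 vertices and tw(G) ≥ 2. The upper and lower bounds meet at 2, so that is the treewidth.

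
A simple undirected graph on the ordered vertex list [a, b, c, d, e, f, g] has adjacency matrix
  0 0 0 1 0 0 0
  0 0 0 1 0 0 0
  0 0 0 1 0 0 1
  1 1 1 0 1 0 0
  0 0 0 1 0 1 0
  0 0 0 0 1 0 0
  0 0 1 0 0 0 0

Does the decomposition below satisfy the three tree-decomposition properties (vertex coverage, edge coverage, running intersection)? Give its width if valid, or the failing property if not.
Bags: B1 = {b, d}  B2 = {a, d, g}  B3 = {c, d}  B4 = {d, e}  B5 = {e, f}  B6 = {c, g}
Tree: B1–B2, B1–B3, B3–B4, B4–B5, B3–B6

No — bags containing vertex g are not connected in the tree.

A tree decomposition must satisfy three properties: every vertex lies in some bag; for every edge, both endpoints lie together in some bag; and for every vertex, the bags containing it form a connected subtree. Here bags containing vertex g are not connected in the tree, so the decomposition is invalid.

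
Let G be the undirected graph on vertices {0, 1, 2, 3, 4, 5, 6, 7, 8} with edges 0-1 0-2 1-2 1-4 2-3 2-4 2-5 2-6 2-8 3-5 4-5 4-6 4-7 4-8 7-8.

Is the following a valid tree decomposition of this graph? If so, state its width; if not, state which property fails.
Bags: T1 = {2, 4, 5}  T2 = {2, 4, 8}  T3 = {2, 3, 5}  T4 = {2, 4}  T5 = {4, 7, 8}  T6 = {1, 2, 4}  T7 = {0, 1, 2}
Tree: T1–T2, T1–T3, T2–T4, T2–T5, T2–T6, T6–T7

No — vertex 6 appears in no bag.

A tree decomposition must satisfy three properties: every vertex lies in some bag; for every edge, both endpoints lie together in some bag; and for every vertex, the bags containing it form a connected subtree. Here vertex 6 appears in no bag, so the decomposition is invalid.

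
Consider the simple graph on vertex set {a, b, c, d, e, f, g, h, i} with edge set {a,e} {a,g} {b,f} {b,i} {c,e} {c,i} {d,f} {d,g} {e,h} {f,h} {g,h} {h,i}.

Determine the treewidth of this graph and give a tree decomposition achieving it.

Every bag has size at most 4, so the width is 4 − 1 = 3 and tw(G) ≤ 3. For the lower bound: the 4 vertex sets {a,c,e}, {g}, {h}, {b,d,f,i} are disjoint, each induces a connected subgraph, and every pair is joined by at least one edge of G. Contracting each set to a single vertex therefore yields K_{4} as a minor, and since treewidth is minor-monotone, tw(G) ≥ tw(K_{4}) = 3. The upper and lower bounds meet at 3, so that is the treewidth.

Treewidth 3.
Bags: B1 = {a, c, e, g}  B2 = {c, e, g, h}  B3 = {c, g, h, i}  B4 = {d, g, h, i}  B5 = {d, f, h, i}  B6 = {b, d, f, i}
Tree: B1–B2, B2–B3, B3–B4, B4–B5, B5–B6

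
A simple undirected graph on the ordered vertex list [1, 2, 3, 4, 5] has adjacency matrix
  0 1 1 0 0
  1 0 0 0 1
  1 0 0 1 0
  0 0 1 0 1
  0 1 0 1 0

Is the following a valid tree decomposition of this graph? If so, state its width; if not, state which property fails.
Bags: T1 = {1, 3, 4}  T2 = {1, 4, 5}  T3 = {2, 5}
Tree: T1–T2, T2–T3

A tree decomposition must satisfy three properties: every vertex lies in some bag; for every edge, both endpoints lie together in some bag; and for every vertex, the bags containing it form a connected subtree. Here edge (1,2) lies in no bag, so the decomposition is invalid.

No — edge (1,2) lies in no bag.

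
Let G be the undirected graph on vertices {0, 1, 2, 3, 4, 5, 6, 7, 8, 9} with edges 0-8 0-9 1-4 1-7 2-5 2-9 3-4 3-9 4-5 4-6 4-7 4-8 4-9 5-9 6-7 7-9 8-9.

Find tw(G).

2

A width-2 tree decomposition is:
Bags: B1 = {2, 5, 9}  B2 = {4, 5, 9}  B3 = {4, 7, 9}  B4 = {3, 4, 9}  B5 = {4, 8, 9}  B6 = {0, 8, 9}  B7 = {4, 6, 7}  B8 = {1, 4, 7}
Tree: B1–B2, B2–B3, B3–B4, B3–B5, B5–B6, B3–B7, B3–B8
Each bag holds 3 vertices, so the decomposition has width 2, which upper-bounds the treewidth. For the lower bound, the 3 vertices {0, 8, 9} are pairwise adjacent, and any tree decomposition puts a clique entirely inside one bag — forcing width ≥ 2. Therefore the treewidth is 2.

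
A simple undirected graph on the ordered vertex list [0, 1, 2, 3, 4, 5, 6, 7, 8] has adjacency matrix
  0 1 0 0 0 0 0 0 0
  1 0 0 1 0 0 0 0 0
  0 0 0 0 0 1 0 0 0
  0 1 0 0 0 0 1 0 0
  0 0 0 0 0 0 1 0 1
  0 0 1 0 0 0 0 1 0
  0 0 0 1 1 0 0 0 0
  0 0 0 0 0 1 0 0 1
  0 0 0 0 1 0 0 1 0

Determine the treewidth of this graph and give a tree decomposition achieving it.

The largest bag has 2 vertices, giving width 1; this decomposition certifies tw(G) ≤ 1. G has an edge, so its treewidth is at least 1. Hence tw(G) = 1 exactly.

Treewidth 1.
Bags: B1 = {0, 1}  B2 = {1, 3}  B3 = {3, 6}  B4 = {4, 6}  B5 = {4, 8}  B6 = {7, 8}  B7 = {5, 7}  B8 = {2, 5}
Tree: B1–B2, B2–B3, B3–B4, B4–B5, B5–B6, B6–B7, B7–B8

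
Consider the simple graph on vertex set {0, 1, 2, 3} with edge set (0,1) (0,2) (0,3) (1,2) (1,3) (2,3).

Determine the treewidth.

A width-3 tree decomposition is:
Bags: B1 = {0, 1, 2, 3}
Tree: (single bag)
With just one bag of size 4, the width is 4 − 1 = 3, so tw(G) ≤ 3. For the lower bound, the 4 vertices {0, 1, 2, 3} are pairwise adjacent, and any tree decomposition puts a clique entirely inside one bag — forcing width ≥ 3. Therefore the treewidth is 3.

3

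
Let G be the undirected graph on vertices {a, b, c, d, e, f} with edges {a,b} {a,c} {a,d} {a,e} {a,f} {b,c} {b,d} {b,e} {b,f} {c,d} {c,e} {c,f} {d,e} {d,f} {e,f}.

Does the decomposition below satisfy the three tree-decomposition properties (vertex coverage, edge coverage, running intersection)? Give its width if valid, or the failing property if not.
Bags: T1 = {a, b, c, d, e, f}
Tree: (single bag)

Yes; width 5.

Checking the three conditions: (i) the bags cover all of {a, b, c, d, e, f}; (ii) for each edge, some bag contains both endpoints; (iii) the bags containing any fixed vertex form a subtree. All hold, so the decomposition is valid with width 6 − 1 = 5.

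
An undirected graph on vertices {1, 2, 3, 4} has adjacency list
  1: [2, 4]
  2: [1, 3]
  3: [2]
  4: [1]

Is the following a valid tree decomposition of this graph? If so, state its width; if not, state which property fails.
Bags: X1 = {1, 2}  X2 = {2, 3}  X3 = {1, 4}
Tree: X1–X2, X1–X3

Yes; width 1.

Checking the three conditions: (i) the bags cover all of {1, 2, 3, 4}; (ii) for each edge, some bag contains both endpoints; (iii) the bags containing any fixed vertex form a subtree. All hold, so the decomposition is valid with width 2 − 1 = 1.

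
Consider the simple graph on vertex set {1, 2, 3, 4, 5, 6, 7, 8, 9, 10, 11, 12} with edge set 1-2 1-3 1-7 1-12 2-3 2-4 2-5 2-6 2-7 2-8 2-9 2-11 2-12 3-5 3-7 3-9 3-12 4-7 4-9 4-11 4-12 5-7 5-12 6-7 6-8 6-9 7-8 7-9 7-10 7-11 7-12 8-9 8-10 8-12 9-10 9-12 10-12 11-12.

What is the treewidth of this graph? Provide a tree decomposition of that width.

Treewidth 4.
One such decomposition:
Bags: B1 = {2, 3, 7, 9, 12}  B2 = {1, 2, 3, 7, 12}  B3 = {2, 4, 7, 9, 12}  B4 = {2, 3, 5, 7, 12}  B5 = {2, 7, 8, 9, 12}  B6 = {2, 4, 7, 11, 12}  B7 = {7, 8, 9, 10, 12}  B8 = {2, 6, 7, 8, 9}
Tree: B1–B2, B1–B3, B2–B4, B1–B5, B3–B6, B5–B7, B5–B8

Each bag holds 5 vertices, so the decomposition has width 4, which upper-bounds the treewidth. For the lower bound, the 5 vertices {2, 7, 8, 9, 12} are pairwise adjacent, and any tree decomposition puts a clique entirely inside one bag — forcing width ≥ 4. Hence tw(G) = 4 exactly.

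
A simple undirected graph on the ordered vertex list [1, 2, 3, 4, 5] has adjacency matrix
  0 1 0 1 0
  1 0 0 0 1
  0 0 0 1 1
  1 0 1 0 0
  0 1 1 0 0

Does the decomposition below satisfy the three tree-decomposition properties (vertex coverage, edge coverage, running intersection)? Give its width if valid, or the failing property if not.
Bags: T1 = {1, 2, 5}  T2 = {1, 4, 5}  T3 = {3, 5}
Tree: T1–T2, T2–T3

No — edge (4,3) lies in no bag.

A tree decomposition must satisfy three properties: every vertex lies in some bag; for every edge, both endpoints lie together in some bag; and for every vertex, the bags containing it form a connected subtree. Here edge (4,3) lies in no bag, so the decomposition is invalid.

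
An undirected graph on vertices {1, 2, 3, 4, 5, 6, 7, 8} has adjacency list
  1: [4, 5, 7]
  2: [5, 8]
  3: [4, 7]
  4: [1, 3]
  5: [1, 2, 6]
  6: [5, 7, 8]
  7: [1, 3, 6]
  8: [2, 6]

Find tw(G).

A width-2 tree decomposition is:
Bags: B1 = {2, 5, 8}  B2 = {5, 6, 8}  B3 = {1, 5, 6}  B4 = {1, 6, 7}  B5 = {1, 4, 7}  B6 = {3, 4, 7}
Tree: B1–B2, B2–B3, B3–B4, B4–B5, B5–B6
Every bag has size at most 3, so the width is 3 − 1 = 2 and tw(G) ≤ 2. Since 2–8–6–5–2 is a cycle in G, G is not acyclic. Forests are exactly the graphs of treewidth ≤ 1, so tw(G) ≥ 2. Therefore the treewidth is 2.

2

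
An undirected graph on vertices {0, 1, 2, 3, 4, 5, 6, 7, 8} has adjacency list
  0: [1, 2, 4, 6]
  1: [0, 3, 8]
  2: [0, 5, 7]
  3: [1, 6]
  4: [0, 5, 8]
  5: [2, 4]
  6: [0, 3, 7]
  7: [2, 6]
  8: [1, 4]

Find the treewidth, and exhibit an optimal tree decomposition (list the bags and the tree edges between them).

Treewidth 3.
Bags: B1 = {2, 3, 6, 7}  B2 = {0, 2, 3, 6}  B3 = {0, 1, 2, 3}  B4 = {0, 1, 2, 5}  B5 = {0, 1, 4, 5}  B6 = {1, 4, 5, 8}
Tree: B1–B2, B2–B3, B3–B4, B4–B5, B5–B6

Every bag has size at most 4, so the width is 4 − 1 = 3 and tw(G) ≤ 3. For the lower bound: the 4 vertex sets {3,6,7}, {2}, {0}, {1,4,5,8} are disjoint, each induces a connected subgraph, and every pair is joined by at least one edge of G. Contracting each set to a single vertex therefore yields K_{4} as a minor, and since treewidth is minor-monotone, tw(G) ≥ tw(K_{4}) = 3. Hence tw(G) = 3 exactly.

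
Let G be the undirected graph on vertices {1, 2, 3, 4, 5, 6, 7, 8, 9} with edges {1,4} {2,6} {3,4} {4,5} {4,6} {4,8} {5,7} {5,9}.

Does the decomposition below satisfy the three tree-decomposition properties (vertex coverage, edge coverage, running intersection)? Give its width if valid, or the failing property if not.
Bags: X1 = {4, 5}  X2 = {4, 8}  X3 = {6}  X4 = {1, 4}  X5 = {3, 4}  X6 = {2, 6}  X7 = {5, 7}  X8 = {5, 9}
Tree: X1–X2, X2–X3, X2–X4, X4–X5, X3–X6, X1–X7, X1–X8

A tree decomposition must satisfy three properties: every vertex lies in some bag; for every edge, both endpoints lie together in some bag; and for every vertex, the bags containing it form a connected subtree. Here edge (4,6) lies in no bag, so the decomposition is invalid.

No — edge (4,6) lies in no bag.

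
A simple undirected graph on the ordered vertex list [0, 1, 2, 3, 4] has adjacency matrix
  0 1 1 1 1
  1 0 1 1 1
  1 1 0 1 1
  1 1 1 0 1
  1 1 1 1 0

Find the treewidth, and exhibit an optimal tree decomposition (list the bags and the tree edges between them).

Treewidth 4.
One such decomposition:
Bags: B1 = {0, 1, 2, 3, 4}
Tree: (single bag)

A single bag containing all 5 vertices is trivially a valid decomposition of width 4. On the other hand G contains the 5-clique {0, 1, 2, 3, 4}. A clique must lie in a single bag of any decomposition, so no decomposition can have width below 4. Therefore the treewidth is 4.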